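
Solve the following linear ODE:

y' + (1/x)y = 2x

Using integrating factor method:

General solution: y = (2/3)x^2 + C/x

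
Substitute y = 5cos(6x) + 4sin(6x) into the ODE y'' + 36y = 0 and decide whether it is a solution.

Verification:
y'' = -180cos(6x) - 144sin(6x)
y'' + 36y = 0 ✓

Yes, it is a solution.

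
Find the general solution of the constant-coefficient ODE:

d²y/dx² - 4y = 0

Characteristic equation: r² - 4 = 0
Roots: r = 2, -2 (distinct real)
General solution: y = C₁e^(2x) + C₂e^(-2x)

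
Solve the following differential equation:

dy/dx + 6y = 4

Using integrating factor method:

General solution: y = 2/3 + Ce^(-6x)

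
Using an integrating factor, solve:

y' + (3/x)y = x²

Using integrating factor method:

General solution: y = (1/6)x^3 + Cx^(-3)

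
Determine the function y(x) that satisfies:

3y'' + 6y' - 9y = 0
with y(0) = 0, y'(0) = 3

General solution: y = C₁e^x + C₂e^(-3x)
Applying ICs: C₁ = 3/4, C₂ = -3/4
Particular solution: y = (3/4)e^x - (3/4)e^(-3x)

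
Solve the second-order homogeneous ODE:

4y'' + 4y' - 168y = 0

Characteristic equation: 4r² + 4r - 168 = 0
Divide by 4: r² + r - 42 = 0
Roots: r = 6, -7 (distinct real)
General solution: y = C₁e^(6x) + C₂e^(-7x)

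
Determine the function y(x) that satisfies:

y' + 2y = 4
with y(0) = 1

General solution: y = 2 + Ce^(-2x)
Applying y(0) = 1: C = 1 - 2 = -1
Particular solution: y = 2 - e^(-2x)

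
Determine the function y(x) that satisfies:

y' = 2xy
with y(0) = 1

General solution: y = Ce^(x²)
Applying IC y(0) = 1:
Particular solution: y = e^(x²)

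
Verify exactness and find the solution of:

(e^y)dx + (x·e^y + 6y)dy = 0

Verify exactness: ∂M/∂y = ∂N/∂x ✓
Find F(x,y) such that ∂F/∂x = M, ∂F/∂y = N
Solution: x·e^y + 3y² = C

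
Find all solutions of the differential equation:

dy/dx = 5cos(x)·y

Separating variables and integrating:
ln|y| = 5sin(x) + C

General solution: y = Ce^(5sin(x))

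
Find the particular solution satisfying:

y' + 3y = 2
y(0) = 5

General solution: y = 2/3 + Ce^(-3x)
Applying y(0) = 5: C = 5 - 2/3 = 13/3
Particular solution: y = 2/3 + (13/3)e^(-3x)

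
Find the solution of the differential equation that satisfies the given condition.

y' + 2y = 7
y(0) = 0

General solution: y = 7/2 + Ce^(-2x)
Applying y(0) = 0: C = 0 - 7/2 = -7/2
Particular solution: y = 7/2 - (7/2)e^(-2x)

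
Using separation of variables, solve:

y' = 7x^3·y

Separating variables and integrating:
ln|y| = 7x^4/4 + C

General solution: y = Ce^(7x^4/4)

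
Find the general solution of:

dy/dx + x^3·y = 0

Using integrating factor method:

General solution: y = Ce^(-x^4/4)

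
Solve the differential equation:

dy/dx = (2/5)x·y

Separating variables and integrating:
ln|y| = x^2/5 + C

General solution: y = Ce^(x^2/5)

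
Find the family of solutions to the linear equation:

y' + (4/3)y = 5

Using integrating factor method:

General solution: y = 15/4 + Ce^(-4x/3)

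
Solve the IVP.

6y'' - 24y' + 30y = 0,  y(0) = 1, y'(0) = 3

General solution: y = e^(2x)(C₁cos(x) + C₂sin(x))
Complex roots r = 2 ± i
Applying ICs: C₁ = 1, C₂ = 1
Particular solution: y = e^(2x)(cos(x) + sin(x))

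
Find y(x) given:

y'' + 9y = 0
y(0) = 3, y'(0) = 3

General solution: y = C₁cos(3x) + C₂sin(3x)
Complex roots r = ±3i
Applying ICs: C₁ = 3, C₂ = 1
Particular solution: y = 3cos(3x) + sin(3x)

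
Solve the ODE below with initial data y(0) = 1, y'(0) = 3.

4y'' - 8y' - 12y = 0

General solution: y = C₁e^(3x) + C₂e^(-x)
Applying ICs: C₁ = 1, C₂ = 0
Particular solution: y = e^(3x)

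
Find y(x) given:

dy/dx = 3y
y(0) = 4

General solution: y = Ce^(3x)
Applying IC y(0) = 4:
Particular solution: y = 4e^(3x)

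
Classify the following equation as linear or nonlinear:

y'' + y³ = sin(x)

Nonlinear (y³ term)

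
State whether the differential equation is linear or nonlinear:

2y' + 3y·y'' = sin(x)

Nonlinear (y·y'' term)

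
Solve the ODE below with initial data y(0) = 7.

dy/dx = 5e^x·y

General solution: y = Ce^(5e^x)
Applying IC y(0) = 7:
Particular solution: y = 7e^(5(e^x - 1))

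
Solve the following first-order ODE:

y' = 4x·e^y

Separating variables and integrating:
-e^(-y) = 2x² + C

General solution: y = -ln(C - 2x²)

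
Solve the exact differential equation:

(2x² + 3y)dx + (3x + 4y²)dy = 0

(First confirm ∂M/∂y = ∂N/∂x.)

Verify exactness: ∂M/∂y = ∂N/∂x ✓
Find F(x,y) such that ∂F/∂x = M, ∂F/∂y = N
Solution: 2x³/3 + 3xy + 4y³/3 = C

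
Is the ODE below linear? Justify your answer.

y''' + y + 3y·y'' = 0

No. Nonlinear (y·y'' term)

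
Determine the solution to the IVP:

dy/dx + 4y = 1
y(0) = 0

General solution: y = 1/4 + Ce^(-4x)
Applying y(0) = 0: C = 0 - 1/4 = -1/4
Particular solution: y = 1/4 - (1/4)e^(-4x)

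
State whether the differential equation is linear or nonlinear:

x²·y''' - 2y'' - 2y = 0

Linear (y and its derivatives appear to the first power only, no products of y terms)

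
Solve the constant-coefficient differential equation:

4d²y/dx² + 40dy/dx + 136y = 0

Characteristic equation: 4r² + 40r + 136 = 0
Divide by 4: r² + 10r + 34 = 0
Roots: r = -5 ± 3i (complex conjugates)
General solution: y = e^(-5x)(C₁cos(3x) + C₂sin(3x))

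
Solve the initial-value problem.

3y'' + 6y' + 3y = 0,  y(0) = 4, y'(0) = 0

General solution: y = (C₁ + C₂x)e^(-x)
Repeated root r = -1
Applying ICs: C₁ = 4, C₂ = 4
Particular solution: y = (4 + 4x)e^(-x)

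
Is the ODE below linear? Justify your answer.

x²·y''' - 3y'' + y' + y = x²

Yes. Linear (y and its derivatives appear to the first power only, no products of y terms)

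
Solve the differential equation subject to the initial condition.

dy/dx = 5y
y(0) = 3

General solution: y = Ce^(5x)
Applying IC y(0) = 3:
Particular solution: y = 3e^(5x)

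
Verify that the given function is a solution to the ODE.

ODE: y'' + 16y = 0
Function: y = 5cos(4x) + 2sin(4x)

Verification:
y'' = -80cos(4x) - 32sin(4x)
y'' + 16y = 0 ✓

Yes, it is a solution.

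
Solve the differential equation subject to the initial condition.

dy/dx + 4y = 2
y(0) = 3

General solution: y = 1/2 + Ce^(-4x)
Applying y(0) = 3: C = 3 - 1/2 = 5/2
Particular solution: y = 1/2 + (5/2)e^(-4x)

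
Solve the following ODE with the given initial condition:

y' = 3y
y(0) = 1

General solution: y = Ce^(3x)
Applying IC y(0) = 1:
Particular solution: y = e^(3x)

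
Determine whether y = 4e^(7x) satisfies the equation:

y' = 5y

Verification:
y = 4e^(7x)
y' = 28e^(7x)
But 5y = 20e^(7x)
y' ≠ 5y — the derivative does not match

No, it is not a solution.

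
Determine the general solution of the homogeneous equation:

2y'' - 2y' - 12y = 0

Characteristic equation: 2r² - 2r - 12 = 0
Divide by 2: r² - r - 6 = 0
Roots: r = 3, -2 (distinct real)
General solution: y = C₁e^(3x) + C₂e^(-2x)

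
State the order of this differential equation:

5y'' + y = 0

The order is 2 (highest derivative is of order 2).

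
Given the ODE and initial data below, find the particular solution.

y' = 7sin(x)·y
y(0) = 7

General solution: y = Ce^(-7cos(x))
Applying IC y(0) = 7:
Particular solution: y = 7e^(7(1-cos(x)))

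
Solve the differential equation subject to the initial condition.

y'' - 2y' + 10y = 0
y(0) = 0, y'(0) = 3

General solution: y = e^x(C₁cos(3x) + C₂sin(3x))
Complex roots r = 1 ± 3i
Applying ICs: C₁ = 0, C₂ = 1
Particular solution: y = e^x(sin(3x))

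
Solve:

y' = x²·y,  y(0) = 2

General solution: y = Ce^(x³/3)
Applying IC y(0) = 2:
Particular solution: y = 2e^(x³/3)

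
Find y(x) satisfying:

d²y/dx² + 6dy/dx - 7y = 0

Characteristic equation: r² + 6r - 7 = 0
Roots: r = 1, -7 (distinct real)
General solution: y = C₁e^x + C₂e^(-7x)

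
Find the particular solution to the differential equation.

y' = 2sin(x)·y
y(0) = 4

General solution: y = Ce^(-2cos(x))
Applying IC y(0) = 4:
Particular solution: y = 4e^(2(1-cos(x)))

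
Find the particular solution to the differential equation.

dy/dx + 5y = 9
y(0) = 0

General solution: y = 9/5 + Ce^(-5x)
Applying y(0) = 0: C = 0 - 9/5 = -9/5
Particular solution: y = 9/5 - (9/5)e^(-5x)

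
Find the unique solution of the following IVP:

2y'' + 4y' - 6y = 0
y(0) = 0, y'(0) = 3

General solution: y = C₁e^x + C₂e^(-3x)
Applying ICs: C₁ = 3/4, C₂ = -3/4
Particular solution: y = (3/4)e^x - (3/4)e^(-3x)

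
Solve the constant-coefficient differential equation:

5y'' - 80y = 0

Characteristic equation: 5r² - 80 = 0
Divide by 5: r² - 16 = 0
Roots: r = 4, -4 (distinct real)
General solution: y = C₁e^(4x) + C₂e^(-4x)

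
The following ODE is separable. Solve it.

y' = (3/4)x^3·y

Separating variables and integrating:
ln|y| = 3x^4/16 + C

General solution: y = Ce^(3x^4/16)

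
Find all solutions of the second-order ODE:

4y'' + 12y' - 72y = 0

Characteristic equation: 4r² + 12r - 72 = 0
Divide by 4: r² + 3r - 18 = 0
Roots: r = 3, -6 (distinct real)
General solution: y = C₁e^(3x) + C₂e^(-6x)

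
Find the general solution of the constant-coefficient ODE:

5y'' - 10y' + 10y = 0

Characteristic equation: 5r² - 10r + 10 = 0
Divide by 5: r² - 2r + 2 = 0
Roots: r = 1 ± i (complex conjugates)
General solution: y = e^x(C₁cos(x) + C₂sin(x))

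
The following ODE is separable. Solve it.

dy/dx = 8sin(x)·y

Separating variables and integrating:
ln|y| = -8cos(x) + C

General solution: y = Ce^(-8cos(x))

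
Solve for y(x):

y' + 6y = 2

Using integrating factor method:

General solution: y = 1/3 + Ce^(-6x)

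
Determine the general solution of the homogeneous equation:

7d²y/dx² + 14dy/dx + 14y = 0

Characteristic equation: 7r² + 14r + 14 = 0
Divide by 7: r² + 2r + 2 = 0
Roots: r = -1 ± i (complex conjugates)
General solution: y = e^(-x)(C₁cos(x) + C₂sin(x))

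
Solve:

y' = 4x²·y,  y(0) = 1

General solution: y = Ce^(4x³/3)
Applying IC y(0) = 1:
Particular solution: y = e^(4x³/3)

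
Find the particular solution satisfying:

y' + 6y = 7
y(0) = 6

General solution: y = 7/6 + Ce^(-6x)
Applying y(0) = 6: C = 6 - 7/6 = 29/6
Particular solution: y = 7/6 + (29/6)e^(-6x)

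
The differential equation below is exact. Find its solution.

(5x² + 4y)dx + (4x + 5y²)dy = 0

Verify exactness: ∂M/∂y = ∂N/∂x ✓
Find F(x,y) such that ∂F/∂x = M, ∂F/∂y = N
Solution: 5x³/3 + 4xy + 5y³/3 = C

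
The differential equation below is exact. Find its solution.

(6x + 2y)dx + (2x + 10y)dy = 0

Verify exactness: ∂M/∂y = ∂N/∂x ✓
Find F(x,y) such that ∂F/∂x = M, ∂F/∂y = N
Solution: 3x² + 2xy + 5y² = C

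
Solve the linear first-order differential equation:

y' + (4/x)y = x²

Using integrating factor method:

General solution: y = (1/7)x^3 + Cx^(-4)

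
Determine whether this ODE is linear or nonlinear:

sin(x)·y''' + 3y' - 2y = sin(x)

Linear (y and its derivatives appear to the first power only, no products of y terms)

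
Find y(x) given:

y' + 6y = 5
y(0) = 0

General solution: y = 5/6 + Ce^(-6x)
Applying y(0) = 0: C = 0 - 5/6 = -5/6
Particular solution: y = 5/6 - (5/6)e^(-6x)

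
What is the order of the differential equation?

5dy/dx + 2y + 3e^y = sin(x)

The order is 1 (highest derivative is of order 1).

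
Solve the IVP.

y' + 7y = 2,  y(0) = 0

General solution: y = 2/7 + Ce^(-7x)
Applying y(0) = 0: C = 0 - 2/7 = -2/7
Particular solution: y = 2/7 - (2/7)e^(-7x)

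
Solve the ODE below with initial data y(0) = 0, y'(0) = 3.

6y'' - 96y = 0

General solution: y = C₁e^(4x) + C₂e^(-4x)
Applying ICs: C₁ = 3/8, C₂ = -3/8
Particular solution: y = (3/8)e^(4x) - (3/8)e^(-4x)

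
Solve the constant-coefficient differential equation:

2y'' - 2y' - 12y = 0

Characteristic equation: 2r² - 2r - 12 = 0
Divide by 2: r² - r - 6 = 0
Roots: r = 3, -2 (distinct real)
General solution: y = C₁e^(3x) + C₂e^(-2x)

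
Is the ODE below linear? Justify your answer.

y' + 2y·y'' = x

No. Nonlinear (y·y'' term)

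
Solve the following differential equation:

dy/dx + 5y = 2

Using integrating factor method:

General solution: y = 2/5 + Ce^(-5x)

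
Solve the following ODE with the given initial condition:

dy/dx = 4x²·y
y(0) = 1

General solution: y = Ce^(4x³/3)
Applying IC y(0) = 1:
Particular solution: y = e^(4x³/3)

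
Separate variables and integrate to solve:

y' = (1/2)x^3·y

Separating variables and integrating:
ln|y| = x^4/8 + C

General solution: y = Ce^(x^4/8)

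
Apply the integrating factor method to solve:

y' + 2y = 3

Using integrating factor method:

General solution: y = 3/2 + Ce^(-2x)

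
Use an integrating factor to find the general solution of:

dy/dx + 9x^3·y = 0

Using integrating factor method:

General solution: y = Ce^(-9x^4/4)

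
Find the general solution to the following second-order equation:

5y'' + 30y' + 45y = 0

Characteristic equation: 5r² + 30r + 45 = 0
Divide by 5: r² + 6r + 9 = 0
Factored: (r + 3)² = 0
Repeated root: r = -3
General solution: y = (C₁ + C₂x)e^(-3x)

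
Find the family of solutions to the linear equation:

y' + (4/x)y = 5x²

Using integrating factor method:

General solution: y = (5/7)x^3 + Cx^(-4)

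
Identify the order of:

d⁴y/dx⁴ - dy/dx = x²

The order is 4 (highest derivative is of order 4).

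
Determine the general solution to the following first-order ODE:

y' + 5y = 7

Using integrating factor method:

General solution: y = 7/5 + Ce^(-5x)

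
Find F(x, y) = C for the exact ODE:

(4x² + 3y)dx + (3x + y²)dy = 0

Verify exactness: ∂M/∂y = ∂N/∂x ✓
Find F(x,y) such that ∂F/∂x = M, ∂F/∂y = N
Solution: 4x³/3 + 3xy + y³/3 = C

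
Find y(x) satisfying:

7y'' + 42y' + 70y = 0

Characteristic equation: 7r² + 42r + 70 = 0
Divide by 7: r² + 6r + 10 = 0
Roots: r = -3 ± i (complex conjugates)
General solution: y = e^(-3x)(C₁cos(x) + C₂sin(x))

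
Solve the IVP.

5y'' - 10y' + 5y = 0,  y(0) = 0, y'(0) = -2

General solution: y = (C₁ + C₂x)e^x
Repeated root r = 1
Applying ICs: C₁ = 0, C₂ = -2
Particular solution: y = -2xe^x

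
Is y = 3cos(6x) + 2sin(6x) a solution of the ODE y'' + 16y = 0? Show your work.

Verification:
y'' = -108cos(6x) - 72sin(6x)
y'' + 16y ≠ 0 (frequency mismatch: got 36 instead of 16)

No, it is not a solution.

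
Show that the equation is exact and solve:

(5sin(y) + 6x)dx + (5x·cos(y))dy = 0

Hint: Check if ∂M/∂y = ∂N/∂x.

Verify exactness: ∂M/∂y = ∂N/∂x ✓
Find F(x,y) such that ∂F/∂x = M, ∂F/∂y = N
Solution: 5x·sin(y) + 3x² = C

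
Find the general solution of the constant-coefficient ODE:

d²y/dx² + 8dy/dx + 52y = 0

Characteristic equation: r² + 8r + 52 = 0
Roots: r = -4 ± 6i (complex conjugates)
General solution: y = e^(-4x)(C₁cos(6x) + C₂sin(6x))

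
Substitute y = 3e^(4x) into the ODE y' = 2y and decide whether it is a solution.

Verification:
y = 3e^(4x)
y' = 12e^(4x)
But 2y = 6e^(4x)
y' ≠ 2y — the derivative does not match

No, it is not a solution.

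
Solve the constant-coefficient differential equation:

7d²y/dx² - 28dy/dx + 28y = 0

Characteristic equation: 7r² - 28r + 28 = 0
Divide by 7: r² - 4r + 4 = 0
Factored: (r - 2)² = 0
Repeated root: r = 2
General solution: y = (C₁ + C₂x)e^(2x)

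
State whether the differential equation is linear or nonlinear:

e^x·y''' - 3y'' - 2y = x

Linear (y and its derivatives appear to the first power only, no products of y terms)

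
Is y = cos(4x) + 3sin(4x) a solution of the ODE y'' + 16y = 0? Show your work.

Verification:
y'' = -16cos(4x) - 48sin(4x)
y'' + 16y = 0 ✓

Yes, it is a solution.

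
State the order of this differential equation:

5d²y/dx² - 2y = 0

The order is 2 (highest derivative is of order 2).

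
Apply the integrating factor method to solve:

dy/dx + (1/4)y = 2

Using integrating factor method:

General solution: y = 8 + Ce^(-x/4)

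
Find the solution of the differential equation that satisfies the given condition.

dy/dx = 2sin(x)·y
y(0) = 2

General solution: y = Ce^(-2cos(x))
Applying IC y(0) = 2:
Particular solution: y = 2e^(2(1-cos(x)))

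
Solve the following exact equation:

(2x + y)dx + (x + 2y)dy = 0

Verify exactness: ∂M/∂y = ∂N/∂x ✓
Find F(x,y) such that ∂F/∂x = M, ∂F/∂y = N
Solution: x² + xy + y² = C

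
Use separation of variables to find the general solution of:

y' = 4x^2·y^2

Separating variables and integrating:
-1/y = 4x^3/3 + C

General solution: y^-1 = (-4/3)x^3 + C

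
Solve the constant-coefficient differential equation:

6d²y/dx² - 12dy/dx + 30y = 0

Characteristic equation: 6r² - 12r + 30 = 0
Divide by 6: r² - 2r + 5 = 0
Roots: r = 1 ± 2i (complex conjugates)
General solution: y = e^x(C₁cos(2x) + C₂sin(2x))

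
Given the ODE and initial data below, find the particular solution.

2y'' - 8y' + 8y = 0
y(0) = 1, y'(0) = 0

General solution: y = (C₁ + C₂x)e^(2x)
Repeated root r = 2
Applying ICs: C₁ = 1, C₂ = -2
Particular solution: y = (1 - 2x)e^(2x)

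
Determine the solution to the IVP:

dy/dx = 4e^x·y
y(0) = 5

General solution: y = Ce^(4e^x)
Applying IC y(0) = 5:
Particular solution: y = 5e^(4(e^x - 1))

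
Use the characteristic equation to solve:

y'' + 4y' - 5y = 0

Characteristic equation: r² + 4r - 5 = 0
Roots: r = 1, -5 (distinct real)
General solution: y = C₁e^x + C₂e^(-5x)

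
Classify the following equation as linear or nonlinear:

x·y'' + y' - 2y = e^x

Linear (y and its derivatives appear to the first power only, no products of y terms)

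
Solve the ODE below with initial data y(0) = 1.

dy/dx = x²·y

General solution: y = Ce^(x³/3)
Applying IC y(0) = 1:
Particular solution: y = e^(x³/3)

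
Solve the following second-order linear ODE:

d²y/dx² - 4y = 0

Characteristic equation: r² - 4 = 0
Roots: r = 2, -2 (distinct real)
General solution: y = C₁e^(2x) + C₂e^(-2x)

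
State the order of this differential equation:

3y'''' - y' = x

The order is 4 (highest derivative is of order 4).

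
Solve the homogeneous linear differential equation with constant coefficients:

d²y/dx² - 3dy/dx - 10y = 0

Characteristic equation: r² - 3r - 10 = 0
Roots: r = 5, -2 (distinct real)
General solution: y = C₁e^(5x) + C₂e^(-2x)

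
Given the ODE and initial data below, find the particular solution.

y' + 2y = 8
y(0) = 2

General solution: y = 4 + Ce^(-2x)
Applying y(0) = 2: C = 2 - 4 = -2
Particular solution: y = 4 - 2e^(-2x)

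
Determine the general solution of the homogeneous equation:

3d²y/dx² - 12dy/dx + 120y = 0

Characteristic equation: 3r² - 12r + 120 = 0
Divide by 3: r² - 4r + 40 = 0
Roots: r = 2 ± 6i (complex conjugates)
General solution: y = e^(2x)(C₁cos(6x) + C₂sin(6x))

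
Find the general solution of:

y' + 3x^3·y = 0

Using integrating factor method:

General solution: y = Ce^(-3x^4/4)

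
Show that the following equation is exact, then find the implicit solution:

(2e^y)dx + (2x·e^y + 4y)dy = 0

Verify exactness: ∂M/∂y = ∂N/∂x ✓
Find F(x,y) such that ∂F/∂x = M, ∂F/∂y = N
Solution: 2x·e^y + 2y² = C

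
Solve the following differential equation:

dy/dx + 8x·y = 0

Using integrating factor method:

General solution: y = Ce^(-4x^2)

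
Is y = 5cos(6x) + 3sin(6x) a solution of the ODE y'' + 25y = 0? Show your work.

Verification:
y'' = -180cos(6x) - 108sin(6x)
y'' + 25y ≠ 0 (frequency mismatch: got 36 instead of 25)

No, it is not a solution.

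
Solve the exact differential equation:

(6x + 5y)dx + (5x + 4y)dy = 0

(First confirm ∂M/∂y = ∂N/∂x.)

Verify exactness: ∂M/∂y = ∂N/∂x ✓
Find F(x,y) such that ∂F/∂x = M, ∂F/∂y = N
Solution: 3x² + 5xy + 2y² = C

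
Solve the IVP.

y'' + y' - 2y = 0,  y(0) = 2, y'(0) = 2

General solution: y = C₁e^x + C₂e^(-2x)
Applying ICs: C₁ = 2, C₂ = 0
Particular solution: y = 2e^x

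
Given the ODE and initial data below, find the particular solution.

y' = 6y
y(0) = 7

General solution: y = Ce^(6x)
Applying IC y(0) = 7:
Particular solution: y = 7e^(6x)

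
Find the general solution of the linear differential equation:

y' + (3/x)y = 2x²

Using integrating factor method:

General solution: y = (1/3)x^3 + Cx^(-3)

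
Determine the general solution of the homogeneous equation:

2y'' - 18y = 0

Characteristic equation: 2r² - 18 = 0
Divide by 2: r² - 9 = 0
Roots: r = 3, -3 (distinct real)
General solution: y = C₁e^(3x) + C₂e^(-3x)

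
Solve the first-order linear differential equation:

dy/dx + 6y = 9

Using integrating factor method:

General solution: y = 3/2 + Ce^(-6x)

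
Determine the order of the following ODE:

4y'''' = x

The order is 4 (highest derivative is of order 4).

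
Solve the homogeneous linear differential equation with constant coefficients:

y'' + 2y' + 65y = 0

Characteristic equation: r² + 2r + 65 = 0
Roots: r = -1 ± 8i (complex conjugates)
General solution: y = e^(-x)(C₁cos(8x) + C₂sin(8x))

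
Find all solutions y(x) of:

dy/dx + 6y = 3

Using integrating factor method:

General solution: y = 1/2 + Ce^(-6x)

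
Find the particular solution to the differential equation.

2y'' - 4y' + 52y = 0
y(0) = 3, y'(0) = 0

General solution: y = e^x(C₁cos(5x) + C₂sin(5x))
Complex roots r = 1 ± 5i
Applying ICs: C₁ = 3, C₂ = -3/5
Particular solution: y = e^x(3cos(5x) - (3/5)sin(5x))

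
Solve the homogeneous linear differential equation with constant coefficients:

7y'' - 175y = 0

Characteristic equation: 7r² - 175 = 0
Divide by 7: r² - 25 = 0
Roots: r = 5, -5 (distinct real)
General solution: y = C₁e^(5x) + C₂e^(-5x)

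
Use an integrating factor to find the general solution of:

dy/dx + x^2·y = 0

Using integrating factor method:

General solution: y = Ce^(-x^3/3)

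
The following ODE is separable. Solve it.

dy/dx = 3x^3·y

Separating variables and integrating:
ln|y| = 3x^4/4 + C

General solution: y = Ce^(3x^4/4)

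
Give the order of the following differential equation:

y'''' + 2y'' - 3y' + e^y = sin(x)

The order is 4 (highest derivative is of order 4).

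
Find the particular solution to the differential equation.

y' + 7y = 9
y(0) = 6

General solution: y = 9/7 + Ce^(-7x)
Applying y(0) = 6: C = 6 - 9/7 = 33/7
Particular solution: y = 9/7 + (33/7)e^(-7x)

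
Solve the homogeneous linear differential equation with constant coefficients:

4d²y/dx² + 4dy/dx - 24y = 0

Characteristic equation: 4r² + 4r - 24 = 0
Divide by 4: r² + r - 6 = 0
Roots: r = 2, -3 (distinct real)
General solution: y = C₁e^(2x) + C₂e^(-3x)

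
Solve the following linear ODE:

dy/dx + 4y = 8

Using integrating factor method:

General solution: y = 2 + Ce^(-4x)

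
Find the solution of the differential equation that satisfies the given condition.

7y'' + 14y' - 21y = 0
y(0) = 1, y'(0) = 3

General solution: y = C₁e^x + C₂e^(-3x)
Applying ICs: C₁ = 3/2, C₂ = -1/2
Particular solution: y = (3/2)e^x - (1/2)e^(-3x)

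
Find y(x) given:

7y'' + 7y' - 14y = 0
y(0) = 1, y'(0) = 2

General solution: y = C₁e^x + C₂e^(-2x)
Applying ICs: C₁ = 4/3, C₂ = -1/3
Particular solution: y = (4/3)e^x - (1/3)e^(-2x)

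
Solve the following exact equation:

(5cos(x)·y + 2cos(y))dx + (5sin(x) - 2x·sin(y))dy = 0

Verify exactness: ∂M/∂y = ∂N/∂x ✓
Find F(x,y) such that ∂F/∂x = M, ∂F/∂y = N
Solution: 5sin(x)·y + 2x·cos(y) = C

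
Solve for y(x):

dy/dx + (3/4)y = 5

Using integrating factor method:

General solution: y = 20/3 + Ce^(-3x/4)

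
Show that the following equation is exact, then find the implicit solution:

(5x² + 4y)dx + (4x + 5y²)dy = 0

Verify exactness: ∂M/∂y = ∂N/∂x ✓
Find F(x,y) such that ∂F/∂x = M, ∂F/∂y = N
Solution: 5x³/3 + 4xy + 5y³/3 = C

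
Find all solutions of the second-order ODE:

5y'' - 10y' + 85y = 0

Characteristic equation: 5r² - 10r + 85 = 0
Divide by 5: r² - 2r + 17 = 0
Roots: r = 1 ± 4i (complex conjugates)
General solution: y = e^x(C₁cos(4x) + C₂sin(4x))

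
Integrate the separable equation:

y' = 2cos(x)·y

Separating variables and integrating:
ln|y| = 2sin(x) + C

General solution: y = Ce^(2sin(x))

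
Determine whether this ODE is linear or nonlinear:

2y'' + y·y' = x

Nonlinear (product y·y')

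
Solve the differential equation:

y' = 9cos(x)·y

Separating variables and integrating:
ln|y| = 9sin(x) + C

General solution: y = Ce^(9sin(x))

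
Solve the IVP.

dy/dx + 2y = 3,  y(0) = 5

General solution: y = 3/2 + Ce^(-2x)
Applying y(0) = 5: C = 5 - 3/2 = 7/2
Particular solution: y = 3/2 + (7/2)e^(-2x)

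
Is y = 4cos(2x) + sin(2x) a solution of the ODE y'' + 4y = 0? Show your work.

Verification:
y'' = -16cos(2x) - 4sin(2x)
y'' + 4y = 0 ✓

Yes, it is a solution.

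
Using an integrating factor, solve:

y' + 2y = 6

Using integrating factor method:

General solution: y = 3 + Ce^(-2x)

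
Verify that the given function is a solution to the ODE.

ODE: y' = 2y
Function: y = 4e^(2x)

Verification:
y = 4e^(2x)
y' = 8e^(2x)
2y = 8e^(2x)
y' = 2y ✓

Yes, it is a solution.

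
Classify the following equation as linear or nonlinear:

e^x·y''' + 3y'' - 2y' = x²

Linear (y and its derivatives appear to the first power only, no products of y terms)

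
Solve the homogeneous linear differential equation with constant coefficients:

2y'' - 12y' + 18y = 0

Characteristic equation: 2r² - 12r + 18 = 0
Divide by 2: r² - 6r + 9 = 0
Factored: (r - 3)² = 0
Repeated root: r = 3
General solution: y = (C₁ + C₂x)e^(3x)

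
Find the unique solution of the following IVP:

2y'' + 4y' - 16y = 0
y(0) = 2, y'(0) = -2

General solution: y = C₁e^(2x) + C₂e^(-4x)
Applying ICs: C₁ = 1, C₂ = 1
Particular solution: y = e^(2x) + e^(-4x)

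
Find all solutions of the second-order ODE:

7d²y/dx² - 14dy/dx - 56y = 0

Characteristic equation: 7r² - 14r - 56 = 0
Divide by 7: r² - 2r - 8 = 0
Roots: r = 4, -2 (distinct real)
General solution: y = C₁e^(4x) + C₂e^(-2x)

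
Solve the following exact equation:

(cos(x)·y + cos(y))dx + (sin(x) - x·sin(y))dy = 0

Verify exactness: ∂M/∂y = ∂N/∂x ✓
Find F(x,y) such that ∂F/∂x = M, ∂F/∂y = N
Solution: sin(x)·y + x·cos(y) = C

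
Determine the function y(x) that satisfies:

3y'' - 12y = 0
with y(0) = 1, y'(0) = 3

General solution: y = C₁e^(2x) + C₂e^(-2x)
Applying ICs: C₁ = 5/4, C₂ = -1/4
Particular solution: y = (5/4)e^(2x) - (1/4)e^(-2x)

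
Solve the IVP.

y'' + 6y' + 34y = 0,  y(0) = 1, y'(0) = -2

General solution: y = e^(-3x)(C₁cos(5x) + C₂sin(5x))
Complex roots r = -3 ± 5i
Applying ICs: C₁ = 1, C₂ = 1/5
Particular solution: y = e^(-3x)(cos(5x) + (1/5)sin(5x))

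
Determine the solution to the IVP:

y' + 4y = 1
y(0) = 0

General solution: y = 1/4 + Ce^(-4x)
Applying y(0) = 0: C = 0 - 1/4 = -1/4
Particular solution: y = 1/4 - (1/4)e^(-4x)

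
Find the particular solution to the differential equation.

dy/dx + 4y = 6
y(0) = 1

General solution: y = 3/2 + Ce^(-4x)
Applying y(0) = 1: C = 1 - 3/2 = -1/2
Particular solution: y = 3/2 - (1/2)e^(-4x)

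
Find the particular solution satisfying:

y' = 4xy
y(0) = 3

General solution: y = Ce^(2x²)
Applying IC y(0) = 3:
Particular solution: y = 3e^(2x²)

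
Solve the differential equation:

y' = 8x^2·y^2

Separating variables and integrating:
-1/y = 8x^3/3 + C

General solution: y^-1 = (-8/3)x^3 + C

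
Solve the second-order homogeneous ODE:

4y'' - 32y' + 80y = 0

Characteristic equation: 4r² - 32r + 80 = 0
Divide by 4: r² - 8r + 20 = 0
Roots: r = 4 ± 2i (complex conjugates)
General solution: y = e^(4x)(C₁cos(2x) + C₂sin(2x))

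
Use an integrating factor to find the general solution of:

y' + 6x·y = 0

Using integrating factor method:

General solution: y = Ce^(-3x^2)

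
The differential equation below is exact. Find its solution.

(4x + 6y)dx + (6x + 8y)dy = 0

Verify exactness: ∂M/∂y = ∂N/∂x ✓
Find F(x,y) such that ∂F/∂x = M, ∂F/∂y = N
Solution: 2x² + 6xy + 4y² = C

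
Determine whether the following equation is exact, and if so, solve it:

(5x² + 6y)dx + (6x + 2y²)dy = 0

Verify exactness: ∂M/∂y = ∂N/∂x ✓
Find F(x,y) such that ∂F/∂x = M, ∂F/∂y = N
Solution: 5x³/3 + 6xy + 2y³/3 = C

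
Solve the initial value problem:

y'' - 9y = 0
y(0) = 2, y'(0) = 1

General solution: y = C₁e^(3x) + C₂e^(-3x)
Applying ICs: C₁ = 7/6, C₂ = 5/6
Particular solution: y = (7/6)e^(3x) + (5/6)e^(-3x)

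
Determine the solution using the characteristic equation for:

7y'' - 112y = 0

Characteristic equation: 7r² - 112 = 0
Divide by 7: r² - 16 = 0
Roots: r = 4, -4 (distinct real)
General solution: y = C₁e^(4x) + C₂e^(-4x)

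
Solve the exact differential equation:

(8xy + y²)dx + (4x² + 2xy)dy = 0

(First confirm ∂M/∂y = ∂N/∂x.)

Verify exactness: ∂M/∂y = ∂N/∂x ✓
Find F(x,y) such that ∂F/∂x = M, ∂F/∂y = N
Solution: 4x²y + xy² = C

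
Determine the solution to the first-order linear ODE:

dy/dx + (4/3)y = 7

Using integrating factor method:

General solution: y = 21/4 + Ce^(-4x/3)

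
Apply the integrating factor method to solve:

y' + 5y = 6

Using integrating factor method:

General solution: y = 6/5 + Ce^(-5x)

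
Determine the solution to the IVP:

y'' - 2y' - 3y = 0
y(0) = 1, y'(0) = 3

General solution: y = C₁e^(3x) + C₂e^(-x)
Applying ICs: C₁ = 1, C₂ = 0
Particular solution: y = e^(3x)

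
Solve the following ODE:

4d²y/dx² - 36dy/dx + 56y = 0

Characteristic equation: 4r² - 36r + 56 = 0
Divide by 4: r² - 9r + 14 = 0
Roots: r = 2, 7 (distinct real)
General solution: y = C₁e^(2x) + C₂e^(7x)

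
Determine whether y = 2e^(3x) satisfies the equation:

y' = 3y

Verification:
y = 2e^(3x)
y' = 6e^(3x)
3y = 6e^(3x)
y' = 3y ✓

Yes, it is a solution.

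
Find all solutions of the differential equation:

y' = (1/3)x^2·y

Separating variables and integrating:
ln|y| = x^3/9 + C

General solution: y = Ce^(x^3/9)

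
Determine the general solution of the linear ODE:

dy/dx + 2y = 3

Using integrating factor method:

General solution: y = 3/2 + Ce^(-2x)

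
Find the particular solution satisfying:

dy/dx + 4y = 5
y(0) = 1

General solution: y = 5/4 + Ce^(-4x)
Applying y(0) = 1: C = 1 - 5/4 = -1/4
Particular solution: y = 5/4 - (1/4)e^(-4x)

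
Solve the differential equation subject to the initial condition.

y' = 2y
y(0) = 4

General solution: y = Ce^(2x)
Applying IC y(0) = 4:
Particular solution: y = 4e^(2x)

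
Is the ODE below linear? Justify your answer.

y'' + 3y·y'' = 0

No. Nonlinear (y·y'' term)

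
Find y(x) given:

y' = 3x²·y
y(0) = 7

General solution: y = Ce^(x³)
Applying IC y(0) = 7:
Particular solution: y = 7e^(x³)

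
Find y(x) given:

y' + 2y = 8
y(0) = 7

General solution: y = 4 + Ce^(-2x)
Applying y(0) = 7: C = 7 - 4 = 3
Particular solution: y = 4 + 3e^(-2x)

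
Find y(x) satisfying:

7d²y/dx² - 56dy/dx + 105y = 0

Characteristic equation: 7r² - 56r + 105 = 0
Divide by 7: r² - 8r + 15 = 0
Roots: r = 3, 5 (distinct real)
General solution: y = C₁e^(3x) + C₂e^(5x)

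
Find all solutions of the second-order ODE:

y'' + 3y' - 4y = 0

Characteristic equation: r² + 3r - 4 = 0
Roots: r = 1, -4 (distinct real)
General solution: y = C₁e^x + C₂e^(-4x)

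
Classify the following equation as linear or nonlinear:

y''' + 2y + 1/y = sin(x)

Nonlinear (1/y term)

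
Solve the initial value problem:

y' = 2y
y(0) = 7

General solution: y = Ce^(2x)
Applying IC y(0) = 7:
Particular solution: y = 7e^(2x)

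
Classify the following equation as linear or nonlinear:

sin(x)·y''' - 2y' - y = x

Linear (y and its derivatives appear to the first power only, no products of y terms)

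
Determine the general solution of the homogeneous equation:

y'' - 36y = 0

Characteristic equation: r² - 36 = 0
Roots: r = 6, -6 (distinct real)
General solution: y = C₁e^(6x) + C₂e^(-6x)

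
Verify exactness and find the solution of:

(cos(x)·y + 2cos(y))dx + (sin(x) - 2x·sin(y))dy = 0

Verify exactness: ∂M/∂y = ∂N/∂x ✓
Find F(x,y) such that ∂F/∂x = M, ∂F/∂y = N
Solution: sin(x)·y + 2x·cos(y) = C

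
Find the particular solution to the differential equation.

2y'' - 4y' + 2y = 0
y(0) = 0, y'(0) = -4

General solution: y = (C₁ + C₂x)e^x
Repeated root r = 1
Applying ICs: C₁ = 0, C₂ = -4
Particular solution: y = -4xe^x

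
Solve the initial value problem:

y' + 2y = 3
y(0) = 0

General solution: y = 3/2 + Ce^(-2x)
Applying y(0) = 0: C = 0 - 3/2 = -3/2
Particular solution: y = 3/2 - (3/2)e^(-2x)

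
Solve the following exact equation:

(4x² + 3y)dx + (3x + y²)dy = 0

Verify exactness: ∂M/∂y = ∂N/∂x ✓
Find F(x,y) such that ∂F/∂x = M, ∂F/∂y = N
Solution: 4x³/3 + 3xy + y³/3 = C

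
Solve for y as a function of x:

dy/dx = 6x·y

Separating variables and integrating:
ln|y| = 3x^2 + C

General solution: y = Ce^(3x^2)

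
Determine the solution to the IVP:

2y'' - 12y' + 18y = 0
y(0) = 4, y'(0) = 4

General solution: y = (C₁ + C₂x)e^(3x)
Repeated root r = 3
Applying ICs: C₁ = 4, C₂ = -8
Particular solution: y = (4 - 8x)e^(3x)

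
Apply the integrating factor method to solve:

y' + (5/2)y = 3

Using integrating factor method:

General solution: y = 6/5 + Ce^(-5x/2)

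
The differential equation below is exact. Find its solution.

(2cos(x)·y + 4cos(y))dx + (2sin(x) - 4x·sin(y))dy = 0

Verify exactness: ∂M/∂y = ∂N/∂x ✓
Find F(x,y) such that ∂F/∂x = M, ∂F/∂y = N
Solution: 2sin(x)·y + 4x·cos(y) = C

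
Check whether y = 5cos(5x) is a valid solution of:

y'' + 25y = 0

Verification:
y'' = -125cos(5x)
y'' + 25y = 0 ✓

Yes, it is a solution.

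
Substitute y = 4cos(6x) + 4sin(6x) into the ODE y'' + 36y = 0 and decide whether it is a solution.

Verification:
y'' = -144cos(6x) - 144sin(6x)
y'' + 36y = 0 ✓

Yes, it is a solution.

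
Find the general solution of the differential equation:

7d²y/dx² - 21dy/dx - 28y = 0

Characteristic equation: 7r² - 21r - 28 = 0
Divide by 7: r² - 3r - 4 = 0
Roots: r = 4, -1 (distinct real)
General solution: y = C₁e^(4x) + C₂e^(-x)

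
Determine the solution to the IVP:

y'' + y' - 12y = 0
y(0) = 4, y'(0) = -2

General solution: y = C₁e^(3x) + C₂e^(-4x)
Applying ICs: C₁ = 2, C₂ = 2
Particular solution: y = 2e^(3x) + 2e^(-4x)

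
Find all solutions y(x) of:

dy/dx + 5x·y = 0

Using integrating factor method:

General solution: y = Ce^(-5x^2/2)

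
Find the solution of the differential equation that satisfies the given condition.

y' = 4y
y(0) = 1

General solution: y = Ce^(4x)
Applying IC y(0) = 1:
Particular solution: y = e^(4x)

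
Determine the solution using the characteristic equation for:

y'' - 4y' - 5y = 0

Characteristic equation: r² - 4r - 5 = 0
Roots: r = 5, -1 (distinct real)
General solution: y = C₁e^(5x) + C₂e^(-x)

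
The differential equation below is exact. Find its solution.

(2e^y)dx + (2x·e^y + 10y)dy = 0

Verify exactness: ∂M/∂y = ∂N/∂x ✓
Find F(x,y) such that ∂F/∂x = M, ∂F/∂y = N
Solution: 2x·e^y + 5y² = C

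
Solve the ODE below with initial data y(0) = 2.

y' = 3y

General solution: y = Ce^(3x)
Applying IC y(0) = 2:
Particular solution: y = 2e^(3x)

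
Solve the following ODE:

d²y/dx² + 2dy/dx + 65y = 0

Characteristic equation: r² + 2r + 65 = 0
Roots: r = -1 ± 8i (complex conjugates)
General solution: y = e^(-x)(C₁cos(8x) + C₂sin(8x))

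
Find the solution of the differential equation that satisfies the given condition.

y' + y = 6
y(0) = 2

General solution: y = 6 + Ce^(-x)
Applying y(0) = 2: C = 2 - 6 = -4
Particular solution: y = 6 - 4e^(-x)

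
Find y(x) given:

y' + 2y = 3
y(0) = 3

General solution: y = 3/2 + Ce^(-2x)
Applying y(0) = 3: C = 3 - 3/2 = 3/2
Particular solution: y = 3/2 + (3/2)e^(-2x)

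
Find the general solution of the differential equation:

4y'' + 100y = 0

Characteristic equation: 4r² + 100 = 0
Divide by 4: r² + 25 = 0
Roots: r = ±5i (complex conjugates)
General solution: y = C₁cos(5x) + C₂sin(5x)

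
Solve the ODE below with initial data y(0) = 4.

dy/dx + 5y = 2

General solution: y = 2/5 + Ce^(-5x)
Applying y(0) = 4: C = 4 - 2/5 = 18/5
Particular solution: y = 2/5 + (18/5)e^(-5x)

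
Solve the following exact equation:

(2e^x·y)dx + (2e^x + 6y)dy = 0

Verify exactness: ∂M/∂y = ∂N/∂x ✓
Find F(x,y) such that ∂F/∂x = M, ∂F/∂y = N
Solution: 2e^x·y + 3y² = C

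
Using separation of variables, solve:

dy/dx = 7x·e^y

Separating variables and integrating:
-e^(-y) = 7x²/2 + C

General solution: y = -ln(C - 7x²/2)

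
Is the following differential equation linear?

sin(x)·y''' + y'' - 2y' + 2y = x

Yes. Linear (y and its derivatives appear to the first power only, no products of y terms)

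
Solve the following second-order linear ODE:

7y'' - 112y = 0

Characteristic equation: 7r² - 112 = 0
Divide by 7: r² - 16 = 0
Roots: r = 4, -4 (distinct real)
General solution: y = C₁e^(4x) + C₂e^(-4x)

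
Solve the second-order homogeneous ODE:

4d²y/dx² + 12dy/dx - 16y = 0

Characteristic equation: 4r² + 12r - 16 = 0
Divide by 4: r² + 3r - 4 = 0
Roots: r = 1, -4 (distinct real)
General solution: y = C₁e^x + C₂e^(-4x)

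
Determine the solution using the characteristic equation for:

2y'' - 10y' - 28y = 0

Characteristic equation: 2r² - 10r - 28 = 0
Divide by 2: r² - 5r - 14 = 0
Roots: r = 7, -2 (distinct real)
General solution: y = C₁e^(7x) + C₂e^(-2x)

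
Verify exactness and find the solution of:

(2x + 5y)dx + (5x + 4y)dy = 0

Verify exactness: ∂M/∂y = ∂N/∂x ✓
Find F(x,y) such that ∂F/∂x = M, ∂F/∂y = N
Solution: x² + 5xy + 2y² = C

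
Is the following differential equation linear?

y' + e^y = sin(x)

No. Nonlinear (e^y is nonlinear in y)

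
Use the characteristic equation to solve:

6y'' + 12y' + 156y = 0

Characteristic equation: 6r² + 12r + 156 = 0
Divide by 6: r² + 2r + 26 = 0
Roots: r = -1 ± 5i (complex conjugates)
General solution: y = e^(-x)(C₁cos(5x) + C₂sin(5x))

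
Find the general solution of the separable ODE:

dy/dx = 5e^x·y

Separating variables and integrating:
ln|y| = 5e^x + C

General solution: y = Ce^(5e^x)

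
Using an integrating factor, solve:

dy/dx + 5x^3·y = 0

Using integrating factor method:

General solution: y = Ce^(-5x^4/4)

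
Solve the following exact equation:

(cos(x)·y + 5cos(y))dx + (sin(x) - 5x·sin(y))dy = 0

Verify exactness: ∂M/∂y = ∂N/∂x ✓
Find F(x,y) such that ∂F/∂x = M, ∂F/∂y = N
Solution: sin(x)·y + 5x·cos(y) = C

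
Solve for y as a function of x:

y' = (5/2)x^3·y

Separating variables and integrating:
ln|y| = 5x^4/8 + C

General solution: y = Ce^(5x^4/8)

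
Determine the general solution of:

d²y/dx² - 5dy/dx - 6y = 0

Characteristic equation: r² - 5r - 6 = 0
Roots: r = 6, -1 (distinct real)
General solution: y = C₁e^(6x) + C₂e^(-x)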